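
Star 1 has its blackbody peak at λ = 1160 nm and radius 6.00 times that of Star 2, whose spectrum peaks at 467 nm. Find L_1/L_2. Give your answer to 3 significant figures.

Wien's law gives T ∝ 1/λ_max, so T_1/T_2 = λ_2/λ_1 = 467/1160 = 0.4026.
Then L ∝ R²T⁴ gives L_1/L_2 = (6.00)² × (0.4026)⁴ = 36.00 × 0.02627 = 0.9457.

0.946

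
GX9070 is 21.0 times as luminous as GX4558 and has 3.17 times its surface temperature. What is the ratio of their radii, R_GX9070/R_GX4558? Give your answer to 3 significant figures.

0.456

L ∝ R²T⁴ gives R ∝ √L / T², so
R_GX9070/R_GX4558 = √(21.0) / (3.17)² = 4.583 / 10.05 = 0.4560.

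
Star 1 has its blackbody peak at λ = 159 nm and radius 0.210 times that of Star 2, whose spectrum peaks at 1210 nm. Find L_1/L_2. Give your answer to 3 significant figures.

148

Wien's law gives T ∝ 1/λ_max, so T_1/T_2 = λ_2/λ_1 = 1210/159 = 7.610.
Then L ∝ R²T⁴ gives L_1/L_2 = (0.210)² × (7.610)⁴ = 0.04410 × 3354 = 147.9.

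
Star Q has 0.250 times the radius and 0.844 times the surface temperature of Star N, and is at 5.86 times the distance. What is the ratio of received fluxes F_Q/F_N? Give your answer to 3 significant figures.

L_Q/L_N = (R_Q/R_N)²(T_Q/T_N)⁴ = (0.250)² × (0.844)⁴ = 0.03171.
F_Q/F_N = (L_Q/L_N)/(d_Q/d_N)² = 0.03171 / (5.86)² = 9.235×10^-4.

9.24×10^-4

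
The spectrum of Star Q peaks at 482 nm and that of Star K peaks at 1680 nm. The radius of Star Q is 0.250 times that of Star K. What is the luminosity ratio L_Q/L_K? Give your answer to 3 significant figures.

9.22

Wien's law gives T ∝ 1/λ_max, so T_Q/T_K = λ_K/λ_Q = 1680/482 = 3.485.
Then L ∝ R²T⁴ gives L_Q/L_K = (0.250)² × (3.485)⁴ = 0.06250 × 147.6 = 9.224.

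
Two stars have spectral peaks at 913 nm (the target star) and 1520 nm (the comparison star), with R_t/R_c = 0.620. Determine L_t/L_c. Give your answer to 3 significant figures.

2.95

Wien's law gives T ∝ 1/λ_max, so T_t/T_c = λ_c/λ_t = 1520/913 = 1.665.
Then L ∝ R²T⁴ gives L_t/L_c = (0.620)² × (1.665)⁴ = 0.3844 × 7.682 = 2.953.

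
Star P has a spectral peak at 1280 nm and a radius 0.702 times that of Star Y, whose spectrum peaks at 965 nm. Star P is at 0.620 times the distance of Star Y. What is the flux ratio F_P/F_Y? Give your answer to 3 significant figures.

Wien's law: T_P/T_Y = λ_Y/λ_P = 965/1280 = 0.7539.
L_P/L_Y = (R_P/R_Y)²(T_P/T_Y)⁴ = (0.702)²(0.7539)⁴ = 0.1592.
F_P/F_Y = (L_P/L_Y)/(d_P/d_Y)² = 0.1592/(0.620)² = 0.4142.

0.414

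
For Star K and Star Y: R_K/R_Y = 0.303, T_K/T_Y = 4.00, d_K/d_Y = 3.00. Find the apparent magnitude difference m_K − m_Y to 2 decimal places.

L_K/L_Y = (0.303)²(4.00)⁴ = 23.50.
F_K/F_Y = (L_K/L_Y)/(d_K/d_Y)² = 23.50/9.000 = 2.611.
m_K − m_Y = −2.5 log₁₀(2.611) = -1.04.

-1.04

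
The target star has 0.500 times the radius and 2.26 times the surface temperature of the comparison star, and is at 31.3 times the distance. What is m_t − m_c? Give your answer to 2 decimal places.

5.44

L_t/L_c = (0.500)²(2.26)⁴ = 6.522.
F_t/F_c = (L_t/L_c)/(d_t/d_c)² = 6.522/979.7 = 0.006657.
m_t − m_c = −2.5 log₁₀(0.006657) = 5.44.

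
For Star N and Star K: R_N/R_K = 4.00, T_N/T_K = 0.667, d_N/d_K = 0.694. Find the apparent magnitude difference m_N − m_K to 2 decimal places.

L_N/L_K = (4.00)²(0.667)⁴ = 3.167.
F_N/F_K = (L_N/L_K)/(d_N/d_K)² = 3.167/0.4816 = 6.575.
m_N − m_K = −2.5 log₁₀(6.575) = -2.04.

-2.04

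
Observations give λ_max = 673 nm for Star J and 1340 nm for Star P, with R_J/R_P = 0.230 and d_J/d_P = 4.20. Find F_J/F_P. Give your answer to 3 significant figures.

Wien's law: T_J/T_P = λ_P/λ_J = 1340/673 = 1.991.
L_J/L_P = (R_J/R_P)²(T_J/T_P)⁴ = (0.230)²(1.991)⁴ = 0.8314.
F_J/F_P = (L_J/L_P)/(d_J/d_P)² = 0.8314/(4.20)² = 0.04713.

0.0471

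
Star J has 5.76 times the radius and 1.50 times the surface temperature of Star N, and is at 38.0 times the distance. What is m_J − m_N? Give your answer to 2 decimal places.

L_J/L_N = (5.76)²(1.50)⁴ = 168.0.
F_J/F_N = (L_J/L_N)/(d_J/d_N)² = 168.0/1444 = 0.1163.
m_J − m_N = −2.5 log₁₀(0.1163) = 2.34.

2.34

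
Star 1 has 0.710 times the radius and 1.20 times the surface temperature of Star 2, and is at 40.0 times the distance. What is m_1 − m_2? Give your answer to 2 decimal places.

L_1/L_2 = (0.710)²(1.20)⁴ = 1.045.
F_1/F_2 = (L_1/L_2)/(d_1/d_2)² = 1.045/1600 = 6.533×10^-4.
m_1 − m_2 = −2.5 log₁₀(6.533×10^-4) = 7.96.

7.96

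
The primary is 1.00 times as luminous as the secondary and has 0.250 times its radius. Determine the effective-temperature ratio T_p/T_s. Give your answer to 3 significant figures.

L ∝ R²T⁴ gives T ∝ (L/R²)^(1/4), so
T_p/T_s = (1.00 / 0.250²)^(1/4) = (16.00)^(1/4) = 2.000.

2.00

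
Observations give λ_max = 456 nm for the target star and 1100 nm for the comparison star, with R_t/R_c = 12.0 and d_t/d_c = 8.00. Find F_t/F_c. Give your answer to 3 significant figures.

76.2

Wien's law: T_t/T_c = λ_c/λ_t = 1100/456 = 2.412.
L_t/L_c = (R_t/R_c)²(T_t/T_c)⁴ = (12.0)²(2.412)⁴ = 4876.
F_t/F_c = (L_t/L_c)/(d_t/d_c)² = 4876/(8.00)² = 76.19.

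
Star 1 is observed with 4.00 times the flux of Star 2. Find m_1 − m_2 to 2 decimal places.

m_1 − m_2 = −2.5 log₁₀(F_1/F_2) = −2.5 log₁₀(4.00) = −2.5 × (0.602) = -1.505.

-1.51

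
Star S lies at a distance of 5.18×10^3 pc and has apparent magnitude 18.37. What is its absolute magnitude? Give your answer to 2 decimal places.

4.80

M = m − 5 log₁₀(d/10 pc) = 18.37 − 5 log₁₀(5.18×10^3/10)
  = 18.37 − 5 × 2.714 = 18.37 − 13.57 = 4.80.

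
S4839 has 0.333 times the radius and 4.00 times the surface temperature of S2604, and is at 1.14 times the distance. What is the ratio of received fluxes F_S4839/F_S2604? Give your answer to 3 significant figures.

L_S4839/L_S2604 = (R_S4839/R_S2604)²(T_S4839/T_S2604)⁴ = (0.333)² × (4.00)⁴ = 28.39.
F_S4839/F_S2604 = (L_S4839/L_S2604)/(d_S4839/d_S2604)² = 28.39 / (1.14)² = 21.84.

21.8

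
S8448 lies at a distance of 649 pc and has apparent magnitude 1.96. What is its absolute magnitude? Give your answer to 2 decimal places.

-7.10

M = m − 5 log₁₀(d/10 pc) = 1.96 − 5 log₁₀(649/10)
  = 1.96 − 5 × 1.812 = 1.96 − 9.06 = -7.10.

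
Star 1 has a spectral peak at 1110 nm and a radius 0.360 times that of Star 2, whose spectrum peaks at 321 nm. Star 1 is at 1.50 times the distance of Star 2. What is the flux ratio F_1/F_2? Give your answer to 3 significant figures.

4.03×10^-4

Wien's law: T_1/T_2 = λ_2/λ_1 = 321/1110 = 0.2892.
L_1/L_2 = (R_1/R_2)²(T_1/T_2)⁴ = (0.360)²(0.2892)⁴ = 9.064×10^-4.
F_1/F_2 = (L_1/L_2)/(d_1/d_2)² = 9.064×10^-4/(1.50)² = 4.029×10^-4.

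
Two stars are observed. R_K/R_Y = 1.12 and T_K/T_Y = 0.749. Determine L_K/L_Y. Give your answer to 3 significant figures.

From the Stefan–Boltzmann law, L ∝ R²T⁴, so
L_K/L_Y = (R_K/R_Y)² (T_K/T_Y)⁴ = (1.12)² × (0.749)⁴ = 1.254 × 0.3147 = 0.3948.

0.395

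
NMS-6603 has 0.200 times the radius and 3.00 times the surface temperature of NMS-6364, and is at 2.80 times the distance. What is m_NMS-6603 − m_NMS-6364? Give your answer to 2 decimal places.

0.96

L_NMS-6603/L_NMS-6364 = (0.200)²(3.00)⁴ = 3.240.
F_NMS-6603/F_NMS-6364 = (L_NMS-6603/L_NMS-6364)/(d_NMS-6603/d_NMS-6364)² = 3.240/7.840 = 0.4133.
m_NMS-6603 − m_NMS-6364 = −2.5 log₁₀(0.4133) = 0.96.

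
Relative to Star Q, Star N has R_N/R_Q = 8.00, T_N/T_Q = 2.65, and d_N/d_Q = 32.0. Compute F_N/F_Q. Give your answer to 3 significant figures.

L_N/L_Q = (R_N/R_Q)²(T_N/T_Q)⁴ = (8.00)² × (2.65)⁴ = 3156.
F_N/F_Q = (L_N/L_Q)/(d_N/d_Q)² = 3156 / (32.0)² = 3.082.

3.08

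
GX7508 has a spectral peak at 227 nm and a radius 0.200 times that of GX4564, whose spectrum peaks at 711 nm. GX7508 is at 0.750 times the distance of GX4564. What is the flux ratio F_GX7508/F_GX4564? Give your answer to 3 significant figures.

6.84

Wien's law: T_GX7508/T_GX4564 = λ_GX4564/λ_GX7508 = 711/227 = 3.132.
L_GX7508/L_GX4564 = (R_GX7508/R_GX4564)²(T_GX7508/T_GX4564)⁴ = (0.200)²(3.132)⁴ = 3.850.
F_GX7508/F_GX4564 = (L_GX7508/L_GX4564)/(d_GX7508/d_GX4564)² = 3.850/(0.750)² = 6.844.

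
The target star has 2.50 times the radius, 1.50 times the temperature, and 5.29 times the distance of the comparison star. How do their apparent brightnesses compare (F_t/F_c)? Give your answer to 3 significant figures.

1.13

L_t/L_c = (R_t/R_c)²(T_t/T_c)⁴ = (2.50)² × (1.50)⁴ = 31.64.
F_t/F_c = (L_t/L_c)/(d_t/d_c)² = 31.64 / (5.29)² = 1.131.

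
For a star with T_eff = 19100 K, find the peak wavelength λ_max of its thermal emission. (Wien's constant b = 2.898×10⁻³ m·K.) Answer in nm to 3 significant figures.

λ_max = b/T = 2.898×10⁻³ / 19100 = 1.52×10^-7 m = 151.7 nm.

152 nm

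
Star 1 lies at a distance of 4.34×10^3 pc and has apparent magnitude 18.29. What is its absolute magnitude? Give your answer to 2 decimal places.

5.10

M = m − 5 log₁₀(d/10 pc) = 18.29 − 5 log₁₀(4.34×10^3/10)
  = 18.29 − 5 × 2.637 = 18.29 − 13.19 = 5.10.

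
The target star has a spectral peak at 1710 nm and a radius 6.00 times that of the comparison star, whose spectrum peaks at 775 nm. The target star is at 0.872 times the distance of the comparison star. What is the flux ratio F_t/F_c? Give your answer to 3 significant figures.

Wien's law: T_t/T_c = λ_c/λ_t = 775/1710 = 0.4532.
L_t/L_c = (R_t/R_c)²(T_t/T_c)⁴ = (6.00)²(0.4532)⁴ = 1.519.
F_t/F_c = (L_t/L_c)/(d_t/d_c)² = 1.519/(0.872)² = 1.998.

2.00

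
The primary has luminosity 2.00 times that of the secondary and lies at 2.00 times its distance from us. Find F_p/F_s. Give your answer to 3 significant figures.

0.500

F = L/(4πd²), so F_p/F_s = (L_p/L_s) / (d_p/d_s)²
= 2.00 / (2.00)² = 2.00 / 4.000 = 0.5000.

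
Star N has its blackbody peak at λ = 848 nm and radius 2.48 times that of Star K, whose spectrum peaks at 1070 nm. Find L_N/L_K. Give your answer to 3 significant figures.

15.6

Wien's law gives T ∝ 1/λ_max, so T_N/T_K = λ_K/λ_N = 1070/848 = 1.262.
Then L ∝ R²T⁴ gives L_N/L_K = (2.48)² × (1.262)⁴ = 6.150 × 2.535 = 15.59.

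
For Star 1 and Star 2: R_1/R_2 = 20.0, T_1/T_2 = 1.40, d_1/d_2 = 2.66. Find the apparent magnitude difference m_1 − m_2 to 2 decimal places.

-5.84

L_1/L_2 = (20.0)²(1.40)⁴ = 1537.
F_1/F_2 = (L_1/L_2)/(d_1/d_2)² = 1537/7.076 = 217.2.
m_1 − m_2 = −2.5 log₁₀(217.2) = -5.84.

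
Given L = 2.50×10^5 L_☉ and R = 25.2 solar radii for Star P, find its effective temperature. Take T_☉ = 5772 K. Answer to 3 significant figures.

T/T_☉ = (L/L_☉)^(1/4) / (R/R_☉)^(1/2)
T = 5772 × (2.50×10^5)^(1/4) / √(25.2) = 5772 × 22.36 / 5.020 = 2.571×10^4 K.

2.57×10^4 K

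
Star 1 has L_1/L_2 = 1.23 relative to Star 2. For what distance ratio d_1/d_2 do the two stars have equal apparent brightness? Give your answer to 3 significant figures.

1.11

Equal flux requires L_1/d_1² = L_2/d_2², so d_1/d_2 = √(L_1/L_2)
= √(1.23) = 1.109.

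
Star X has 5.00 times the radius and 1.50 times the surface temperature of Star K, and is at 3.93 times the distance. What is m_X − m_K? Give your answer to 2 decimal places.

-2.28

L_X/L_K = (5.00)²(1.50)⁴ = 126.6.
F_X/F_K = (L_X/L_K)/(d_X/d_K)² = 126.6/15.44 = 8.194.
m_X − m_K = −2.5 log₁₀(8.194) = -2.28.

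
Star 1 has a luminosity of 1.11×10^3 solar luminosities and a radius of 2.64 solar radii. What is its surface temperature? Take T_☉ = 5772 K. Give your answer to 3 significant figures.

T/T_☉ = (L/L_☉)^(1/4) / (R/R_☉)^(1/2)
T = 5772 × (1.11×10^3)^(1/4) / √(2.64) = 5772 × 5.772 / 1.625 = 2.050×10^4 K.

2.05×10^4 K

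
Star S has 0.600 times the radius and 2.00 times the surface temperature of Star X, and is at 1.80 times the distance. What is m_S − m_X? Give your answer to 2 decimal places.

-0.62

L_S/L_X = (0.600)²(2.00)⁴ = 5.760.
F_S/F_X = (L_S/L_X)/(d_S/d_X)² = 5.760/3.240 = 1.778.
m_S − m_X = −2.5 log₁₀(1.778) = -0.62.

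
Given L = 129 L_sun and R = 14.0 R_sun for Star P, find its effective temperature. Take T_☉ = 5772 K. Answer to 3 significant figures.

T/T_☉ = (L/L_☉)^(1/4) / (R/R_☉)^(1/2)
T = 5772 × (129)^(1/4) / √(14.0) = 5772 × 3.370 / 3.742 = 5199 K.

5.20×10^3 K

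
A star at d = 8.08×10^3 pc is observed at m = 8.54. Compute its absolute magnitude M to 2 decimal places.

M = m − 5 log₁₀(d/10 pc) = 8.54 − 5 log₁₀(8.08×10^3/10)
  = 8.54 − 5 × 2.907 = 8.54 − 14.54 = -6.00.

-6.00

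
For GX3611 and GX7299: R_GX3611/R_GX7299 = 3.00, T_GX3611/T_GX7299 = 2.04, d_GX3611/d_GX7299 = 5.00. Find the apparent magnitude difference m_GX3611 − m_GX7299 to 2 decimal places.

L_GX3611/L_GX7299 = (3.00)²(2.04)⁴ = 155.9.
F_GX3611/F_GX7299 = (L_GX3611/L_GX7299)/(d_GX3611/d_GX7299)² = 155.9/25.00 = 6.235.
m_GX3611 − m_GX7299 = −2.5 log₁₀(6.235) = -1.99.

-1.99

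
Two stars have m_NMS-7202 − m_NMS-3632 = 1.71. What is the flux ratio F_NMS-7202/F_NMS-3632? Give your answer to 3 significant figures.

0.207

F_NMS-7202/F_NMS-3632 = 10^(−(m_NMS-7202 − m_NMS-3632)/2.5) = 10^(-1.71/2.5) = 10^-0.684 = 0.2070.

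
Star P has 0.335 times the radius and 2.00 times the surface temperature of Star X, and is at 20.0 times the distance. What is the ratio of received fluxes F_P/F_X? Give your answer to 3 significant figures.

0.00449

L_P/L_X = (R_P/R_X)²(T_P/T_X)⁴ = (0.335)² × (2.00)⁴ = 1.796.
F_P/F_X = (L_P/L_X)/(d_P/d_X)² = 1.796 / (20.0)² = 0.004489.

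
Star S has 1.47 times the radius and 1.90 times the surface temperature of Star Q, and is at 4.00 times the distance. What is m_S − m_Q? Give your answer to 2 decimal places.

L_S/L_Q = (1.47)²(1.90)⁴ = 28.16.
F_S/F_Q = (L_S/L_Q)/(d_S/d_Q)² = 28.16/16.00 = 1.760.
m_S − m_Q = −2.5 log₁₀(1.760) = -0.61.

-0.61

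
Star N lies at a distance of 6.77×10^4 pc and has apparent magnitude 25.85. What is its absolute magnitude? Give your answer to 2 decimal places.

6.70

M = m − 5 log₁₀(d/10 pc) = 25.85 − 5 log₁₀(6.77×10^4/10)
  = 25.85 − 5 × 3.831 = 25.85 − 19.15 = 6.70.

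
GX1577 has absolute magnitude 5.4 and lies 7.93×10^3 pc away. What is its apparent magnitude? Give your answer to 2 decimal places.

19.90

m = M + 5 log₁₀(d/10 pc) = 5.4 + 5 log₁₀(7.93×10^3/10)
  = 5.4 + 5 × 2.899 = 5.4 + 14.50 = 19.90.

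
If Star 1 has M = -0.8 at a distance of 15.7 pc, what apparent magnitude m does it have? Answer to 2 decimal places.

m = M + 5 log₁₀(d/10 pc) = -0.8 + 5 log₁₀(15.7/10)
  = -0.8 + 5 × 0.196 = -0.8 + 0.98 = 0.18.

0.18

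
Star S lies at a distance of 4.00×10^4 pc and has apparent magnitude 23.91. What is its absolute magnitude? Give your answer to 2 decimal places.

5.90

M = m − 5 log₁₀(d/10 pc) = 23.91 − 5 log₁₀(4.00×10^4/10)
  = 23.91 − 5 × 3.602 = 23.91 − 18.01 = 5.90.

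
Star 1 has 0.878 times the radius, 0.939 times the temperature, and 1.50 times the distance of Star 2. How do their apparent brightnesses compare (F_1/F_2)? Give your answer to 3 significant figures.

0.266

L_1/L_2 = (R_1/R_2)²(T_1/T_2)⁴ = (0.878)² × (0.939)⁴ = 0.5993.
F_1/F_2 = (L_1/L_2)/(d_1/d_2)² = 0.5993 / (1.50)² = 0.2664.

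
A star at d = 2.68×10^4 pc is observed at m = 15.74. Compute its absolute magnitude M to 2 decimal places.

M = m − 5 log₁₀(d/10 pc) = 15.74 − 5 log₁₀(2.68×10^4/10)
  = 15.74 − 5 × 3.428 = 15.74 − 17.14 = -1.40.

-1.40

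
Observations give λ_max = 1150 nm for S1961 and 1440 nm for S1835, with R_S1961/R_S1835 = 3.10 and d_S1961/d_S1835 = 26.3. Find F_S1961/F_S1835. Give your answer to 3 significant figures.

0.0342

Wien's law: T_S1961/T_S1835 = λ_S1835/λ_S1961 = 1440/1150 = 1.252.
L_S1961/L_S1835 = (R_S1961/R_S1835)²(T_S1961/T_S1835)⁴ = (3.10)²(1.252)⁴ = 23.63.
F_S1961/F_S1835 = (L_S1961/L_S1835)/(d_S1961/d_S1835)² = 23.63/(26.3)² = 0.03416.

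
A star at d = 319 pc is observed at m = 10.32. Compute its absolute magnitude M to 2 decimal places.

2.80

M = m − 5 log₁₀(d/10 pc) = 10.32 − 5 log₁₀(319/10)
  = 10.32 − 5 × 1.504 = 10.32 − 7.52 = 2.80.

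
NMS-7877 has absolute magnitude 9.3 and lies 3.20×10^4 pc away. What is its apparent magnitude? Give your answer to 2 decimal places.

26.83

m = M + 5 log₁₀(d/10 pc) = 9.3 + 5 log₁₀(3.20×10^4/10)
  = 9.3 + 5 × 3.505 = 9.3 + 17.53 = 26.83.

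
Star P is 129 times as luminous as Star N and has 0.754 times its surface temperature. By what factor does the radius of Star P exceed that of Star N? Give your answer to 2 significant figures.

20

L ∝ R²T⁴ gives R ∝ √L / T², so
R_P/R_N = √(129) / (0.754)² = 11.36 / 0.5685 = 19.98.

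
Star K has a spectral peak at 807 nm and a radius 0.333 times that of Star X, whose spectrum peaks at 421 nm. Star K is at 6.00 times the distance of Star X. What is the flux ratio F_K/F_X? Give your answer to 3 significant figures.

Wien's law: T_K/T_X = λ_X/λ_K = 421/807 = 0.5217.
L_K/L_X = (R_K/R_X)²(T_K/T_X)⁴ = (0.333)²(0.5217)⁴ = 0.008213.
F_K/F_X = (L_K/L_X)/(d_K/d_X)² = 0.008213/(6.00)² = 2.281×10^-4.

2.28×10^-4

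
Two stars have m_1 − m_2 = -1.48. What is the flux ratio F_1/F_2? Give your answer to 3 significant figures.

F_1/F_2 = 10^(−(m_1 − m_2)/2.5) = 10^(1.48/2.5) = 10^0.592 = 3.908.

3.91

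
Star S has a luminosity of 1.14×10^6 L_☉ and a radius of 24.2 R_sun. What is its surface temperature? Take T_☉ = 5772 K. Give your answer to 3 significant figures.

T/T_☉ = (L/L_☉)^(1/4) / (R/R_☉)^(1/2)
T = 5772 × (1.14×10^6)^(1/4) / √(24.2) = 5772 × 32.68 / 4.919 = 3.834×10^4 K.

3.83×10^4 K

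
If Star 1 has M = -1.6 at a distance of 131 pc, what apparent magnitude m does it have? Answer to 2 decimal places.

3.99

m = M + 5 log₁₀(d/10 pc) = -1.6 + 5 log₁₀(131/10)
  = -1.6 + 5 × 1.117 = -1.6 + 5.59 = 3.99.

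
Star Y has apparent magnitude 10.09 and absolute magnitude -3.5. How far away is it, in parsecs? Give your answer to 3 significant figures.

5.22×10^3 pc

m − M = 5 log₁₀(d/10 pc)
10.09 − (-3.5) = 13.59 = 5 log₁₀(d/10)
d = 10 × 10^(13.59/5) = 10 × 10^2.718 = 5224 pc.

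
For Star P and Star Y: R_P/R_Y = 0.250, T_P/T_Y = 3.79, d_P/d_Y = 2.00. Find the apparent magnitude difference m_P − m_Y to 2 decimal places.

-1.27

L_P/L_Y = (0.250)²(3.79)⁴ = 12.90.
F_P/F_Y = (L_P/L_Y)/(d_P/d_Y)² = 12.90/4.000 = 3.224.
m_P − m_Y = −2.5 log₁₀(3.224) = -1.27.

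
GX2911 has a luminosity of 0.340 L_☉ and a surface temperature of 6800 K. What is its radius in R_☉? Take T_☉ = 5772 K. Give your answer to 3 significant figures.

R/R_☉ = √(L/L_☉) / (T/T_☉)² = √(0.340) / (1.178)²
       = 0.5831 / 1.388 = 0.4201.

0.420 R_☉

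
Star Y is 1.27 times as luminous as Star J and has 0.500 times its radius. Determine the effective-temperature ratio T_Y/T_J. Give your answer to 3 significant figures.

L ∝ R²T⁴ gives T ∝ (L/R²)^(1/4), so
T_Y/T_J = (1.27 / 0.500²)^(1/4) = (5.080)^(1/4) = 1.501.

1.50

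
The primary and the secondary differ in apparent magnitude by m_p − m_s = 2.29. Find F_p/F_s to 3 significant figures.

0.121

F_p/F_s = 10^(−(m_p − m_s)/2.5) = 10^(-2.29/2.5) = 10^-0.916 = 0.1213.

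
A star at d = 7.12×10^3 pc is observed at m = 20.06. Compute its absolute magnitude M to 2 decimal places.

M = m − 5 log₁₀(d/10 pc) = 20.06 − 5 log₁₀(7.12×10^3/10)
  = 20.06 − 5 × 2.852 = 20.06 − 14.26 = 5.80.

5.80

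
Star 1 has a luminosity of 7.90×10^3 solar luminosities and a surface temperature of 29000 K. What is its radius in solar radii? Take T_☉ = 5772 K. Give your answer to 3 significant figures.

R/R_☉ = √(L/L_☉) / (T/T_☉)² = √(7.90×10^3) / (5.024)²
       = 88.88 / 25.24 = 3.521.

3.52 solar radii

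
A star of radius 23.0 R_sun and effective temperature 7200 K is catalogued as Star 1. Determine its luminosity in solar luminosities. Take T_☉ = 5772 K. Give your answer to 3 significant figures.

1.28×10^3 solar luminosities

L/L_☉ = (R/R_☉)² (T/T_☉)⁴ = (23.0)² × (7200/5772)⁴
       = 529.0 × (1.247)⁴ = 529.0 × 2.421 = 1281.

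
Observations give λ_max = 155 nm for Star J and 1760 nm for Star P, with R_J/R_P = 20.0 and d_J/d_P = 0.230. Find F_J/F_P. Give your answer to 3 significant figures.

Wien's law: T_J/T_P = λ_P/λ_J = 1760/155 = 11.35.
L_J/L_P = (R_J/R_P)²(T_J/T_P)⁴ = (20.0)²(11.35)⁴ = 6.649×10^6.
F_J/F_P = (L_J/L_P)/(d_J/d_P)² = 6.649×10^6/(0.230)² = 1.257×10^8.

1.26×10^8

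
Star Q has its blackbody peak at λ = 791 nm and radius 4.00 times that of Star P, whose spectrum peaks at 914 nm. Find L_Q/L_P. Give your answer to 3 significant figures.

28.5

Wien's law gives T ∝ 1/λ_max, so T_Q/T_P = λ_P/λ_Q = 914/791 = 1.155.
Then L ∝ R²T⁴ gives L_Q/L_P = (4.00)² × (1.155)⁴ = 16.00 × 1.783 = 28.52.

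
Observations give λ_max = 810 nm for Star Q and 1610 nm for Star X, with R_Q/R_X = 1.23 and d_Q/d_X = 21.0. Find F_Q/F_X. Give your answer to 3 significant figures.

Wien's law: T_Q/T_X = λ_X/λ_Q = 1610/810 = 1.988.
L_Q/L_X = (R_Q/R_X)²(T_Q/T_X)⁴ = (1.23)²(1.988)⁴ = 23.61.
F_Q/F_X = (L_Q/L_X)/(d_Q/d_X)² = 23.61/(21.0)² = 0.05355.

0.0535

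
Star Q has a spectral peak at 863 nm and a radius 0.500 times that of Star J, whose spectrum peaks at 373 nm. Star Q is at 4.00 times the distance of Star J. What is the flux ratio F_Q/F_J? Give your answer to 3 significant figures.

5.45×10^-4

Wien's law: T_Q/T_J = λ_J/λ_Q = 373/863 = 0.4322.
L_Q/L_J = (R_Q/R_J)²(T_Q/T_J)⁴ = (0.500)²(0.4322)⁴ = 0.008724.
F_Q/F_J = (L_Q/L_J)/(d_Q/d_J)² = 0.008724/(4.00)² = 5.453×10^-4.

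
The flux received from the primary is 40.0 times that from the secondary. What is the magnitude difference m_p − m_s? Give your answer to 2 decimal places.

-4.01

m_p − m_s = −2.5 log₁₀(F_p/F_s) = −2.5 log₁₀(40.0) = −2.5 × (1.602) = -4.005.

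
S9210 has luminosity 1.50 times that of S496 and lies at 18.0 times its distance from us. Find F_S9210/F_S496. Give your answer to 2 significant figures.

0.0046

F = L/(4πd²), so F_S9210/F_S496 = (L_S9210/L_S496) / (d_S9210/d_S496)²
= 1.50 / (18.0)² = 1.50 / 324.0 = 0.004630.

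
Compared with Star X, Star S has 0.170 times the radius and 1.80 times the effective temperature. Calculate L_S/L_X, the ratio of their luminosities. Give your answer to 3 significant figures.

From the Stefan–Boltzmann law, L ∝ R²T⁴, so
L_S/L_X = (R_S/R_X)² (T_S/T_X)⁴ = (0.170)² × (1.80)⁴ = 0.02890 × 10.50 = 0.3034.

0.303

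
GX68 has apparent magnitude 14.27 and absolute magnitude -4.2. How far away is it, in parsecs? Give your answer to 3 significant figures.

m − M = 5 log₁₀(d/10 pc)
14.27 − (-4.2) = 18.47 = 5 log₁₀(d/10)
d = 10 × 10^(18.47/5) = 10 × 10^3.694 = 4.943×10^4 pc.

4.94×10^4 pc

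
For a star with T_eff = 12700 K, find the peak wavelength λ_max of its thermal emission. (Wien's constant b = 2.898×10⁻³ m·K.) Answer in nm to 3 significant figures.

228 nm

λ_max = b/T = 2.898×10⁻³ / 12700 = 2.28×10^-7 m = 228.2 nm.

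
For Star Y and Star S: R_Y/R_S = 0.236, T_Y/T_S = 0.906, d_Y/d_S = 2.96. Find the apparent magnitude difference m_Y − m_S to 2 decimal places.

L_Y/L_S = (0.236)²(0.906)⁴ = 0.03753.
F_Y/F_S = (L_Y/L_S)/(d_Y/d_S)² = 0.03753/8.762 = 0.004283.
m_Y − m_S = −2.5 log₁₀(0.004283) = 5.92.

5.92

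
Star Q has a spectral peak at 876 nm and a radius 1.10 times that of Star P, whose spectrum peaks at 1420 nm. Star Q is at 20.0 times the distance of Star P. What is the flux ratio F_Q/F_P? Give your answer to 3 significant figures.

Wien's law: T_Q/T_P = λ_P/λ_Q = 1420/876 = 1.621.
L_Q/L_P = (R_Q/R_P)²(T_Q/T_P)⁴ = (1.10)²(1.621)⁴ = 8.355.
F_Q/F_P = (L_Q/L_P)/(d_Q/d_P)² = 8.355/(20.0)² = 0.02089.

0.0209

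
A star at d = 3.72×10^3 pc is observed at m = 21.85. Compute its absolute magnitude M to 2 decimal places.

9.00

M = m − 5 log₁₀(d/10 pc) = 21.85 − 5 log₁₀(3.72×10^3/10)
  = 21.85 − 5 × 2.571 = 21.85 − 12.85 = 9.00.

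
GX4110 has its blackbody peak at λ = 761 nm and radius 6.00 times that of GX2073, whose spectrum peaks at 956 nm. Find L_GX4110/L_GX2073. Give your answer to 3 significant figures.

89.7

Wien's law gives T ∝ 1/λ_max, so T_GX4110/T_GX2073 = λ_GX2073/λ_GX4110 = 956/761 = 1.256.
Then L ∝ R²T⁴ gives L_GX4110/L_GX2073 = (6.00)² × (1.256)⁴ = 36.00 × 2.491 = 89.66.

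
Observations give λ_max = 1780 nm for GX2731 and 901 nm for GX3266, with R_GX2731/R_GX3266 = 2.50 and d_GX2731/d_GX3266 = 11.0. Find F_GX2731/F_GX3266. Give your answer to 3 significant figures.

Wien's law: T_GX2731/T_GX3266 = λ_GX3266/λ_GX2731 = 901/1780 = 0.5062.
L_GX2731/L_GX3266 = (R_GX2731/R_GX3266)²(T_GX2731/T_GX3266)⁴ = (2.50)²(0.5062)⁴ = 0.4103.
F_GX2731/F_GX3266 = (L_GX2731/L_GX3266)/(d_GX2731/d_GX3266)² = 0.4103/(11.0)² = 0.003391.

0.00339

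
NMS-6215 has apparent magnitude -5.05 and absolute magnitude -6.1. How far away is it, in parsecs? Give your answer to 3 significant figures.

16.2 pc

m − M = 5 log₁₀(d/10 pc)
-5.05 − (-6.1) = 1.05 = 5 log₁₀(d/10)
d = 10 × 10^(1.05/5) = 10 × 10^0.210 = 16.22 pc.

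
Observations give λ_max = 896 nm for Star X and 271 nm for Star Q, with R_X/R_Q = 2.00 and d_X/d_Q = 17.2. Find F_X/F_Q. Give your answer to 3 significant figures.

Wien's law: T_X/T_Q = λ_Q/λ_X = 271/896 = 0.3025.
L_X/L_Q = (R_X/R_Q)²(T_X/T_Q)⁴ = (2.00)²(0.3025)⁴ = 0.03347.
F_X/F_Q = (L_X/L_Q)/(d_X/d_Q)² = 0.03347/(17.2)² = 1.131×10^-4.

1.13×10^-4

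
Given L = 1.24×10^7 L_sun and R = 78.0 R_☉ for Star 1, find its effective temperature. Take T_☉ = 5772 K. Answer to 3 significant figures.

3.88×10^4 K

T/T_☉ = (L/L_☉)^(1/4) / (R/R_☉)^(1/2)
T = 5772 × (1.24×10^7)^(1/4) / √(78.0) = 5772 × 59.34 / 8.832 = 3.878×10^4 K.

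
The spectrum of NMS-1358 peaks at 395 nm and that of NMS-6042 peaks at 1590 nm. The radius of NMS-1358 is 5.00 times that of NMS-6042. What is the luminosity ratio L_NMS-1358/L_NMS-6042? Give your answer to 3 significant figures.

Wien's law gives T ∝ 1/λ_max, so T_NMS-1358/T_NMS-6042 = λ_NMS-6042/λ_NMS-1358 = 1590/395 = 4.025.
Then L ∝ R²T⁴ gives L_NMS-1358/L_NMS-6042 = (5.00)² × (4.025)⁴ = 25.00 × 262.5 = 6564.

6.56×10^3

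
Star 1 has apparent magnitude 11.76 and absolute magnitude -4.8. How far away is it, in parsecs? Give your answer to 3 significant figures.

2.05×10^4 pc

m − M = 5 log₁₀(d/10 pc)
11.76 − (-4.8) = 16.56 = 5 log₁₀(d/10)
d = 10 × 10^(16.56/5) = 10 × 10^3.312 = 2.051×10^4 pc.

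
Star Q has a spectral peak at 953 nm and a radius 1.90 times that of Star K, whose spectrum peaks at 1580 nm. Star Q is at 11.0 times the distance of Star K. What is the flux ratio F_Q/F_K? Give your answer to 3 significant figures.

Wien's law: T_Q/T_K = λ_K/λ_Q = 1580/953 = 1.658.
L_Q/L_K = (R_Q/R_K)²(T_Q/T_K)⁴ = (1.90)²(1.658)⁴ = 27.27.
F_Q/F_K = (L_Q/L_K)/(d_Q/d_K)² = 27.27/(11.0)² = 0.2254.

0.225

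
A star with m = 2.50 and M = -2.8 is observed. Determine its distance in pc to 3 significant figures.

m − M = 5 log₁₀(d/10 pc)
2.50 − (-2.8) = 5.30 = 5 log₁₀(d/10)
d = 10 × 10^(5.30/5) = 10 × 10^1.060 = 114.8 pc.

115 pc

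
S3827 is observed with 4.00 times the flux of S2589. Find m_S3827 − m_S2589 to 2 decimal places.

-1.51

m_S3827 − m_S2589 = −2.5 log₁₀(F_S3827/F_S2589) = −2.5 log₁₀(4.00) = −2.5 × (0.602) = -1.505.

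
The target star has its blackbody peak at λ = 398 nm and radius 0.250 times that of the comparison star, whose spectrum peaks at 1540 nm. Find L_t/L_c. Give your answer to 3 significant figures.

Wien's law gives T ∝ 1/λ_max, so T_t/T_c = λ_c/λ_t = 1540/398 = 3.869.
Then L ∝ R²T⁴ gives L_t/L_c = (0.250)² × (3.869)⁴ = 0.06250 × 224.2 = 14.01.

14.0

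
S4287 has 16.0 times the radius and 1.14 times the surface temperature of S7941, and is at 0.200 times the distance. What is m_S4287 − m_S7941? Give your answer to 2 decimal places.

-10.08

L_S4287/L_S7941 = (16.0)²(1.14)⁴ = 432.4.
F_S4287/F_S7941 = (L_S4287/L_S7941)/(d_S4287/d_S7941)² = 432.4/0.04000 = 1.081×10^4.
m_S4287 − m_S7941 = −2.5 log₁₀(1.081×10^4) = -10.08.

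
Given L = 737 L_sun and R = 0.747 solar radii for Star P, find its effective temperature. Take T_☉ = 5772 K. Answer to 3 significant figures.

3.48×10^4 K

T/T_☉ = (L/L_☉)^(1/4) / (R/R_☉)^(1/2)
T = 5772 × (737)^(1/4) / √(0.747) = 5772 × 5.210 / 0.8643 = 3.480×10^4 K.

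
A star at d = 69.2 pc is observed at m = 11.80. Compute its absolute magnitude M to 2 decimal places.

7.60

M = m − 5 log₁₀(d/10 pc) = 11.80 − 5 log₁₀(69.2/10)
  = 11.80 − 5 × 0.840 = 11.80 − 4.20 = 7.60.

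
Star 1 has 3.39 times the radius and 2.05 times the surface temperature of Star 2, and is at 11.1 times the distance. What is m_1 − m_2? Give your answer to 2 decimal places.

L_1/L_2 = (3.39)²(2.05)⁴ = 203.0.
F_1/F_2 = (L_1/L_2)/(d_1/d_2)² = 203.0/123.2 = 1.647.
m_1 − m_2 = −2.5 log₁₀(1.647) = -0.54.

-0.54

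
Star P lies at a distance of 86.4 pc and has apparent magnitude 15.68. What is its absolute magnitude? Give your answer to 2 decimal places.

11.00

M = m − 5 log₁₀(d/10 pc) = 15.68 − 5 log₁₀(86.4/10)
  = 15.68 − 5 × 0.937 = 15.68 − 4.68 = 11.00.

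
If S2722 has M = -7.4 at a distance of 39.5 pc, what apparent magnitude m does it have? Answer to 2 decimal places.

m = M + 5 log₁₀(d/10 pc) = -7.4 + 5 log₁₀(39.5/10)
  = -7.4 + 5 × 0.597 = -7.4 + 2.98 = -4.42.

-4.42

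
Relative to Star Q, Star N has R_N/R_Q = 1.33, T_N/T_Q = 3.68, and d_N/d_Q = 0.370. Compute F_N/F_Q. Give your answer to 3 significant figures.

L_N/L_Q = (R_N/R_Q)²(T_N/T_Q)⁴ = (1.33)² × (3.68)⁴ = 324.4.
F_N/F_Q = (L_N/L_Q)/(d_N/d_Q)² = 324.4 / (0.370)² = 2370.

2.37×10^3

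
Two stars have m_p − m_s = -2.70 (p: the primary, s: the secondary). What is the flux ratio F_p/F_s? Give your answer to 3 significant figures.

12.0

F_p/F_s = 10^(−(m_p − m_s)/2.5) = 10^(2.70/2.5) = 10^1.080 = 12.02.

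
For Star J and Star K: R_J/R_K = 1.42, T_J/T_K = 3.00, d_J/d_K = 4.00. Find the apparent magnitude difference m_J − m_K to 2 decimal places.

L_J/L_K = (1.42)²(3.00)⁴ = 163.3.
F_J/F_K = (L_J/L_K)/(d_J/d_K)² = 163.3/16.00 = 10.21.
m_J − m_K = −2.5 log₁₀(10.21) = -2.52.

-2.52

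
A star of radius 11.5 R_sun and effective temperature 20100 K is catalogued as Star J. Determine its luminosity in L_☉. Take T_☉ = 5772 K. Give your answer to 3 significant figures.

1.94×10^4 L_☉

L/L_☉ = (R/R_☉)² (T/T_☉)⁴ = (11.5)² × (20100/5772)⁴
       = 132.2 × (3.482)⁴ = 132.2 × 147.1 = 1.945×10^4.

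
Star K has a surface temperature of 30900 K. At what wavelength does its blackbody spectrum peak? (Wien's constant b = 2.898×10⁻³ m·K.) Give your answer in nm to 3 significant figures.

λ_max = b/T = 2.898×10⁻³ / 30900 = 9.38×10^-8 m = 93.79 nm.

93.8 nm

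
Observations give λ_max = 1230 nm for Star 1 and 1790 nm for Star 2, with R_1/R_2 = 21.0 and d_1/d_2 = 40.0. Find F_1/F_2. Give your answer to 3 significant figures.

1.24

Wien's law: T_1/T_2 = λ_2/λ_1 = 1790/1230 = 1.455.
L_1/L_2 = (R_1/R_2)²(T_1/T_2)⁴ = (21.0)²(1.455)⁴ = 1978.
F_1/F_2 = (L_1/L_2)/(d_1/d_2)² = 1978/(40.0)² = 1.236.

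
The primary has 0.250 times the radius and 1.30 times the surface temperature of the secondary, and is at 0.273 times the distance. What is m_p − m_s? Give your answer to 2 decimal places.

L_p/L_s = (0.250)²(1.30)⁴ = 0.1785.
F_p/F_s = (L_p/L_s)/(d_p/d_s)² = 0.1785/0.07453 = 2.395.
m_p − m_s = −2.5 log₁₀(2.395) = -0.95.

-0.95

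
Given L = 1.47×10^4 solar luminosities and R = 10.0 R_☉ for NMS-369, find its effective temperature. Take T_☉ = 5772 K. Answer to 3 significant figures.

T/T_☉ = (L/L_☉)^(1/4) / (R/R_☉)^(1/2)
T = 5772 × (1.47×10^4)^(1/4) / √(10.0) = 5772 × 11.01 / 3.162 = 2.010×10^4 K.

2.01×10^4 K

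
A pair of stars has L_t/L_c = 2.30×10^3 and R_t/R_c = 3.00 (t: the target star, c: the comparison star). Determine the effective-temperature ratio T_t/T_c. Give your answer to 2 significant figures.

4.0

L ∝ R²T⁴ gives T ∝ (L/R²)^(1/4), so
T_t/T_c = (2.30×10^3 / 3.00²)^(1/4) = (255.6)^(1/4) = 3.998.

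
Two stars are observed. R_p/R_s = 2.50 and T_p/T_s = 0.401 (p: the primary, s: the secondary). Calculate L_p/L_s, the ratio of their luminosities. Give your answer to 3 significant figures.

From the Stefan–Boltzmann law, L ∝ R²T⁴, so
L_p/L_s = (R_p/R_s)² (T_p/T_s)⁴ = (2.50)² × (0.401)⁴ = 6.250 × 0.02586 = 0.1616.

0.162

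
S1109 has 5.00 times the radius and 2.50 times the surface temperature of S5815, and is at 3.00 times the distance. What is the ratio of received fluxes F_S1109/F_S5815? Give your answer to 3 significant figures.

109

L_S1109/L_S5815 = (R_S1109/R_S5815)²(T_S1109/T_S5815)⁴ = (5.00)² × (2.50)⁴ = 976.6.
F_S1109/F_S5815 = (L_S1109/L_S5815)/(d_S1109/d_S5815)² = 976.6 / (3.00)² = 108.5.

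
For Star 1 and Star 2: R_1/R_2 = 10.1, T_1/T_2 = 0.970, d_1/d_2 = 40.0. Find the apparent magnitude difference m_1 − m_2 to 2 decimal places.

L_1/L_2 = (10.1)²(0.970)⁴ = 90.31.
F_1/F_2 = (L_1/L_2)/(d_1/d_2)² = 90.31/1600 = 0.05644.
m_1 − m_2 = −2.5 log₁₀(0.05644) = 3.12.

3.12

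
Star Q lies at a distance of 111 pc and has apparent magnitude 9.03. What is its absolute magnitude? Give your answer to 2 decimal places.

M = m − 5 log₁₀(d/10 pc) = 9.03 − 5 log₁₀(111/10)
  = 9.03 − 5 × 1.045 = 9.03 − 5.23 = 3.80.

3.80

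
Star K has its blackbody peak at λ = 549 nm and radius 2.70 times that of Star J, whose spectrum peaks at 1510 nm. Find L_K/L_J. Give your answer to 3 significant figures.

417

Wien's law gives T ∝ 1/λ_max, so T_K/T_J = λ_J/λ_K = 1510/549 = 2.750.
Then L ∝ R²T⁴ gives L_K/L_J = (2.70)² × (2.750)⁴ = 7.290 × 57.23 = 417.2.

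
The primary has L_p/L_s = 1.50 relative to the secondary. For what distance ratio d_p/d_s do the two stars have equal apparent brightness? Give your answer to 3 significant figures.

Equal flux requires L_p/d_p² = L_s/d_s², so d_p/d_s = √(L_p/L_s)
= √(1.50) = 1.225.

1.22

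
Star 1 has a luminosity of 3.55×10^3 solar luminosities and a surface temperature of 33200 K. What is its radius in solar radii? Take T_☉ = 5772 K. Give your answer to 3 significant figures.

1.80 solar radii

R/R_☉ = √(L/L_☉) / (T/T_☉)² = √(3.55×10^3) / (5.752)²
       = 59.58 / 33.08 = 1.801.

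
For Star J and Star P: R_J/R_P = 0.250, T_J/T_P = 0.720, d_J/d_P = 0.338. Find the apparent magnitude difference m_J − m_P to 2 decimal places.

2.08

L_J/L_P = (0.250)²(0.720)⁴ = 0.01680.
F_J/F_P = (L_J/L_P)/(d_J/d_P)² = 0.01680/0.1142 = 0.1470.
m_J − m_P = −2.5 log₁₀(0.1470) = 2.08.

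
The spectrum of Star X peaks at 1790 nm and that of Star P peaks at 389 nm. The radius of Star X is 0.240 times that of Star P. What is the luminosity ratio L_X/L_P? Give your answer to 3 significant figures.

Wien's law gives T ∝ 1/λ_max, so T_X/T_P = λ_P/λ_X = 389/1790 = 0.2173.
Then L ∝ R²T⁴ gives L_X/L_P = (0.240)² × (0.2173)⁴ = 0.05760 × 0.002230 = 1.285×10^-4.

1.28×10^-4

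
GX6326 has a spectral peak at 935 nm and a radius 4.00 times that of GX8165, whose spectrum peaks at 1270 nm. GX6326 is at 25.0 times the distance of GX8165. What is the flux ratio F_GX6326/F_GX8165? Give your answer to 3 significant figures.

Wien's law: T_GX6326/T_GX8165 = λ_GX8165/λ_GX6326 = 1270/935 = 1.358.
L_GX6326/L_GX8165 = (R_GX6326/R_GX8165)²(T_GX6326/T_GX8165)⁴ = (4.00)²(1.358)⁴ = 54.46.
F_GX6326/F_GX8165 = (L_GX6326/L_GX8165)/(d_GX6326/d_GX8165)² = 54.46/(25.0)² = 0.08714.

0.0871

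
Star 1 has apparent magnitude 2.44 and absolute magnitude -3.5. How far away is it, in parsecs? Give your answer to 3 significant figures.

154 pc

m − M = 5 log₁₀(d/10 pc)
2.44 − (-3.5) = 5.94 = 5 log₁₀(d/10)
d = 10 × 10^(5.94/5) = 10 × 10^1.188 = 154.2 pc.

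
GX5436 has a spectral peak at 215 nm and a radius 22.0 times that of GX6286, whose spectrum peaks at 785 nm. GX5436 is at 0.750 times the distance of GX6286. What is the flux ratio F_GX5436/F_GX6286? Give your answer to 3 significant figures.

1.53×10^5

Wien's law: T_GX5436/T_GX6286 = λ_GX6286/λ_GX5436 = 785/215 = 3.651.
L_GX5436/L_GX6286 = (R_GX5436/R_GX6286)²(T_GX5436/T_GX6286)⁴ = (22.0)²(3.651)⁴ = 8.601×10^4.
F_GX5436/F_GX6286 = (L_GX5436/L_GX6286)/(d_GX5436/d_GX6286)² = 8.601×10^4/(0.750)² = 1.529×10^5.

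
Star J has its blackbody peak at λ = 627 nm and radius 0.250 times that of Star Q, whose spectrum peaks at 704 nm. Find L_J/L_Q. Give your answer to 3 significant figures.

0.0993

Wien's law gives T ∝ 1/λ_max, so T_J/T_Q = λ_Q/λ_J = 704/627 = 1.123.
Then L ∝ R²T⁴ gives L_J/L_Q = (0.250)² × (1.123)⁴ = 0.06250 × 1.589 = 0.09933.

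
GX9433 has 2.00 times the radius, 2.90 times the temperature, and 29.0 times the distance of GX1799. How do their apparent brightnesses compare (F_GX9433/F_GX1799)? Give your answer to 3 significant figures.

L_GX9433/L_GX1799 = (R_GX9433/R_GX1799)²(T_GX9433/T_GX1799)⁴ = (2.00)² × (2.90)⁴ = 282.9.
F_GX9433/F_GX1799 = (L_GX9433/L_GX1799)/(d_GX9433/d_GX1799)² = 282.9 / (29.0)² = 0.3364.

0.336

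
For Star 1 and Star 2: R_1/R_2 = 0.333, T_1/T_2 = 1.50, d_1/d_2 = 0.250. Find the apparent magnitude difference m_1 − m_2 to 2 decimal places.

-2.38

L_1/L_2 = (0.333)²(1.50)⁴ = 0.5614.
F_1/F_2 = (L_1/L_2)/(d_1/d_2)² = 0.5614/0.06250 = 8.982.
m_1 − m_2 = −2.5 log₁₀(8.982) = -2.38.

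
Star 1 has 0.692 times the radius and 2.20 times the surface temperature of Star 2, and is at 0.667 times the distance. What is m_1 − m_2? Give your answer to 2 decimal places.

L_1/L_2 = (0.692)²(2.20)⁴ = 11.22.
F_1/F_2 = (L_1/L_2)/(d_1/d_2)² = 11.22/0.4449 = 25.21.
m_1 − m_2 = −2.5 log₁₀(25.21) = -3.50.

-3.50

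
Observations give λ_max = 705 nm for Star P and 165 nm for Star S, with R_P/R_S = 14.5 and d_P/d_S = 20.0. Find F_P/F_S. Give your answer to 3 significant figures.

Wien's law: T_P/T_S = λ_S/λ_P = 165/705 = 0.2340.
L_P/L_S = (R_P/R_S)²(T_P/T_S)⁴ = (14.5)²(0.2340)⁴ = 0.6308.
F_P/F_S = (L_P/L_S)/(d_P/d_S)² = 0.6308/(20.0)² = 0.001577.

0.00158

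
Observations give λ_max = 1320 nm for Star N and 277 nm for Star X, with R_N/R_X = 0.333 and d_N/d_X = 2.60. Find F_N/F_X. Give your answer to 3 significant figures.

3.18×10^-5

Wien's law: T_N/T_X = λ_X/λ_N = 277/1320 = 0.2098.
L_N/L_X = (R_N/R_X)²(T_N/T_X)⁴ = (0.333)²(0.2098)⁴ = 2.150×10^-4.
F_N/F_X = (L_N/L_X)/(d_N/d_X)² = 2.150×10^-4/(2.60)² = 3.181×10^-5.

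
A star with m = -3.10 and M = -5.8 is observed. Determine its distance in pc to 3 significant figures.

m − M = 5 log₁₀(d/10 pc)
-3.10 − (-5.8) = 2.70 = 5 log₁₀(d/10)
d = 10 × 10^(2.70/5) = 10 × 10^0.540 = 34.67 pc.

34.7 pc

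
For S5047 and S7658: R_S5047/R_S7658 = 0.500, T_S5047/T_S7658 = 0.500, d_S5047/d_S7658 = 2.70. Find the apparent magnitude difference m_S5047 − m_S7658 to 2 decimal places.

L_S5047/L_S7658 = (0.500)²(0.500)⁴ = 0.01562.
F_S5047/F_S7658 = (L_S5047/L_S7658)/(d_S5047/d_S7658)² = 0.01562/7.290 = 0.002143.
m_S5047 − m_S7658 = −2.5 log₁₀(0.002143) = 6.67.

6.67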